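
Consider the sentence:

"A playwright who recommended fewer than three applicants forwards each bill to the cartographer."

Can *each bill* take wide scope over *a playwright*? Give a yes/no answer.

Yes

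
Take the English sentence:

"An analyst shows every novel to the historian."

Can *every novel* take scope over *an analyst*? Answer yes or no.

*every novel* is the matrix object and *an analyst* the matrix subject; the two are clausemates.
Clause-internal QR can adjoin the lower DP above the subject, yielding the inverse reading.
So *every novel* > *an analyst* is among the available readings.

Yes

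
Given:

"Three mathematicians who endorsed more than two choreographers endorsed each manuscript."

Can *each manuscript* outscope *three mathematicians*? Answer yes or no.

Yes

The relative clause *who endorsed more than two choreographers* modifies *three mathematicians*, but *each manuscript* is not inside that relative clause — it is an argument of the matrix verb.
No island intervenes, so both surface and inverse scope are derivable.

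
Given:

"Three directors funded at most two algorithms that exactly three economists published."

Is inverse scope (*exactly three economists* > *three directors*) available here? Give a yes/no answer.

*exactly three economists* is embedded in the relative clause *that exactly three economists published* modifying *at most two algorithms*.
Relative clauses block scope extraction: QR cannot target a position outside the modified NP.
Hence only narrow scope for *exactly three economists* (under *three directors*) survives.

No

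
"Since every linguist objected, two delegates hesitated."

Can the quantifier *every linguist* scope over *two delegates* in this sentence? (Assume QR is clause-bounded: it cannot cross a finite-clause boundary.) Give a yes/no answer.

*every linguist* occurs within the adjunct clause *since every linguist objected*.
Since the clause is an adjunct (not a complement), the Adjunct Condition blocks QR across its edge.
So the wide-scope reading for *every linguist* is blocked.

No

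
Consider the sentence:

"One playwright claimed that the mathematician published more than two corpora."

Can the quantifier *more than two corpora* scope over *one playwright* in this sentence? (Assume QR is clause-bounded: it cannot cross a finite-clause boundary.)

No

Structurally, *more than two corpora* is inside the finite complement clause *that the mathematician published more than two corpora*.
With QR restricted to its own tensed clause, the embedded quantifier cannot reach a matrix scope position.
*more than two corpora* is confined to the island and cannot take scope over *one playwright*.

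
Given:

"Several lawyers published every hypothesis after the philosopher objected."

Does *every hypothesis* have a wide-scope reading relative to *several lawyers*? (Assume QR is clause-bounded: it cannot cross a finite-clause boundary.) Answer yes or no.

*every hypothesis* is a matrix argument; the adjunct is an island but the target quantifier is outside it.
Ordinary QR to a clause-peripheral position gives the wide-scope LF for the lower DP.

Yes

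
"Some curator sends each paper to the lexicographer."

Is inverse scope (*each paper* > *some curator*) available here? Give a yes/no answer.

*some curator* and *each paper* are co-arguments of the matrix verb, with nothing but a clause-internal boundary between them.
Ordinary QR to a clause-peripheral position gives the wide-scope LF for the lower DP.

Yes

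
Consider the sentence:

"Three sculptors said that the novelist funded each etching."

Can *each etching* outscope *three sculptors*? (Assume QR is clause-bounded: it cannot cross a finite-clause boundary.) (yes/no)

No

Structurally, *each etching* is inside the finite complement clause *that the novelist funded each etching*.
QR is clause-bounded, so the finite complement is a scope island for the embedded quantifier.
There is no licit LF on which *each etching* c-commands *three sculptors*.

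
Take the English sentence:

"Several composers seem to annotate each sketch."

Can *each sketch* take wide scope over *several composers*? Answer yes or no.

Yes

Infinitival complements of raising predicates do not block QR; *each sketch* and *several composers* are effectively clausemates.
Clause-internal QR can adjoin the lower DP above the subject, yielding the inverse reading.
The sentence is scopally ambiguous between *several composers* > *each sketch* and *each sketch* > *several composers*.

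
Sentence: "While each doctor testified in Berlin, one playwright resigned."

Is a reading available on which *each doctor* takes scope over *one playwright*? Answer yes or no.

The DP *each doctor* is contained in the adjunct clause *while each doctor testified in Berlin*.
Adjuncts are opaque for quantifier raising; a quantifier in an adjunct stays inside it.
The ordering *each doctor* > *one playwright* is therefore underivable.

No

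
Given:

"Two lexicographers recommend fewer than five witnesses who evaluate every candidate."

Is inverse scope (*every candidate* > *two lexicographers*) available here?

The target quantifier *every candidate* is part of the relative clause *who evaluate every candidate* modifying *fewer than five witnesses*.
QR out of a relative clause is ruled out by the relative-clause island constraint.
Hence only narrow scope for *every candidate* (under *two lexicographers*) survives.

No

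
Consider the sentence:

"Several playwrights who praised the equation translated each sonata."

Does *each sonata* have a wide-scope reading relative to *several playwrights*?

Yes

*each sonata* is a matrix argument; only *several playwrights* is modified by the relative clause *who praised the equation*, so the RC island is irrelevant to the target quantifier.
With no island boundary between them, the object can take inverse scope over the subject via ordinary QR within the clause.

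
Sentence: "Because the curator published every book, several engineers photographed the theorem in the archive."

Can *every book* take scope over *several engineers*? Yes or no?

No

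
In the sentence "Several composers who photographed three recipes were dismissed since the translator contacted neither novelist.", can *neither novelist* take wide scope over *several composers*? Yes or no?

No

The DP *neither novelist* is contained in the adjunct clause *since the translator contacted neither novelist*.
Since the clause is an adjunct (not a complement), the Adjunct Condition blocks QR across its edge.
Hence only narrow scope for *neither novelist* (under *several composers*) survives.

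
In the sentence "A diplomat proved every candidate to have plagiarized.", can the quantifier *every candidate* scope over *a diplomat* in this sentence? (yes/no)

ECM infinitives lack a CP barrier, so *every candidate* can QR over the matrix subject *a diplomat*.
No island intervenes, so both surface and inverse scope are derivable.
So *every candidate* > *a diplomat* is among the available readings.

Yes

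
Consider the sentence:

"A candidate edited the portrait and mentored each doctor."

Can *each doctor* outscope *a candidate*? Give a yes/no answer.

No

*each doctor* sits inside one conjunct of the coordinate structure (*mentored each doctor*).
QR out of a conjunct would have to apply non-ATB, which the CSC forbids.
So *each doctor* cannot raise to a position above *a candidate*.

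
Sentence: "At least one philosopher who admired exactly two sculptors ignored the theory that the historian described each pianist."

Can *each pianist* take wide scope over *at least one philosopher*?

*each pianist* sits inside the complex NP *the theory that the historian described each pianist*.
A that-clause complement to a noun is an island; QR cannot cross the NP boundary.
There is no licit LF on which *each pianist* c-commands *at least one philosopher*.
(Only the surface reading survives: one fixed philosopher with respect to all the relevant pianists.)

No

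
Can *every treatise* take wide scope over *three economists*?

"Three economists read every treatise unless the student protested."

Yes

The adjunct clause does not contain *every treatise*, which is the matrix object.
Since no island is crossed, the inverse ordering is licensed alongside surface scope.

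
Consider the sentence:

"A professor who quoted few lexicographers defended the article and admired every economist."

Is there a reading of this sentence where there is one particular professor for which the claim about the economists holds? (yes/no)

The paraphrase describes the scope ordering *a professor* > *every economist*.
That is the surface-scope ordering, which is always one of the available readings — island constraints only ever restrict inverse scope.

Yes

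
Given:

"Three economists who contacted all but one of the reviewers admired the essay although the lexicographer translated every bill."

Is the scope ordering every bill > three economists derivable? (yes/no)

The DP *every bill* is contained in the adjunct clause *although the lexicographer translated every bill*.
Since the clause is an adjunct (not a complement), the Adjunct Condition blocks QR across its edge.
*every bill* > *three economists* would require crossing that boundary, which is illicit.

No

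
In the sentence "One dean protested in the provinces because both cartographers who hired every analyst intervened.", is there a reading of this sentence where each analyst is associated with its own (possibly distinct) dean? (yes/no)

This is the *every analyst* > *one dean* reading.
*every analyst* sits inside the relative clause *who hired every analyst*, which is itself inside the adjunct *because both cartographers who hired every analyst intervened*.
Both the relative clause and the enclosing adjunct are scope islands; QR cannot cross either.
So the wide-scope reading for *every analyst* is blocked.

No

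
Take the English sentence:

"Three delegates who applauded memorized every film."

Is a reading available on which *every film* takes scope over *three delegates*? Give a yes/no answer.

Yes

*every film* is a matrix argument; only *three delegates* is modified by the relative clause *who applauded*, so the RC island is irrelevant to the target quantifier.
Ordinary QR to a clause-peripheral position gives the wide-scope LF for the lower DP.
The sentence is scopally ambiguous between *three delegates* > *every film* and *every film* > *three delegates*.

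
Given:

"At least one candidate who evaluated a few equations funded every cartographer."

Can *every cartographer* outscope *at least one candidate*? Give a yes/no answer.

The relative clause *who evaluated a few equations* modifies *at least one candidate*, but *every cartographer* is not inside that relative clause — it is an argument of the matrix verb.
Ordinary QR to a clause-peripheral position gives the wide-scope LF for the lower DP.

Yes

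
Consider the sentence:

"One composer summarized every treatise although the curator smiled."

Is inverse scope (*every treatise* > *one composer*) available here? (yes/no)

Yes

Although there is an adjunct clause, *every treatise* is in the main clause, not inside the adjunct.
Since no island is crossed, the inverse ordering is licensed alongside surface scope.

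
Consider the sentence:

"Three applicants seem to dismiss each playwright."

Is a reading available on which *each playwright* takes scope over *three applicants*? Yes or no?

Infinitival complements of raising predicates do not block QR; *each playwright* and *three applicants* are effectively clausemates.
Ordinary QR to a clause-peripheral position gives the wide-scope LF for the lower DP.
The sentence is scopally ambiguous between *three applicants* > *each playwright* and *each playwright* > *three applicants*.

Yes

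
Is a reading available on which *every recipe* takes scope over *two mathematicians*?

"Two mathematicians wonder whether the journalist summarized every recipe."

No

*every recipe* occurs within the embedded question *whether the journalist summarized every recipe*.
Embedded wh-clauses are opaque for QR, so the quantifier stays inside the question.
So *every recipe* cannot raise to a position above *two mathematicians*.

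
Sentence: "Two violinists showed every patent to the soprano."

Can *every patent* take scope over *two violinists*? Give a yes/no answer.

*every patent* and *two violinists* are in the same minimal clause.
Nothing blocks QR of the lower DP to a position above the higher one, so inverse scope is available.

Yes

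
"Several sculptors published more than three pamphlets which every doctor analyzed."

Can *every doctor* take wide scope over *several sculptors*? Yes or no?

No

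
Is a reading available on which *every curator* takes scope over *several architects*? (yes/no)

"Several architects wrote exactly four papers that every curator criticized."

*every curator* is embedded in the relative clause *that every curator criticized* modifying *exactly four papers*.
Relative clauses block scope extraction: QR cannot target a position outside the modified NP.
There is no licit LF on which *every curator* c-commands *several architects*.

No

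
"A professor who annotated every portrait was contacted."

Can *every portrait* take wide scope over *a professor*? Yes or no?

Structurally, *every portrait* is inside the relative clause *who annotated every portrait*.
QR out of a relative clause is ruled out by the relative-clause island constraint.
*every portrait* > *a professor* would require crossing that boundary, which is illicit.
(Only the surface reading survives: one fixed professor with respect to all the relevant portraits.)

No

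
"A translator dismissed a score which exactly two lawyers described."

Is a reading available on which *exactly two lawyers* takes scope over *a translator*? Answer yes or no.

No

*exactly two lawyers* is embedded in the relative clause *which exactly two lawyers described* modifying *a score*.
QR out of a relative clause is ruled out by the relative-clause island constraint.
So *exactly two lawyers* cannot raise to a position above *a translator*.
(Only the surface reading survives: one fixed translator with respect to all the relevant lawyers.)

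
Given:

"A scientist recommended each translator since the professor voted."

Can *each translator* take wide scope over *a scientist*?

Neither queried DP is inside the adjunct, so the adjunct-island constraint does not apply.
Nothing blocks QR of the lower DP to a position above the higher one, so inverse scope is available.

Yes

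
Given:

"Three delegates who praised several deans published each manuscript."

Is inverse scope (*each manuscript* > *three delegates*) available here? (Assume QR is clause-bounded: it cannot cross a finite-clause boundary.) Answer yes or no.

The RC *who praised several deans* is an island, but *each manuscript* is not inside it — it is the matrix object, a clausemate of *three delegates*.
QR within a single clause is free, so the lower quantifier may take scope over the higher one.

Yes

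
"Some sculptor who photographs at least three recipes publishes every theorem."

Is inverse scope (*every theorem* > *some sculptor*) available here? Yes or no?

Yes

The relative clause *who photographs at least three recipes* modifies *some sculptor*, but *every theorem* is not inside that relative clause — it is an argument of the matrix verb.
Ordinary QR to a clause-peripheral position gives the wide-scope LF for the lower DP.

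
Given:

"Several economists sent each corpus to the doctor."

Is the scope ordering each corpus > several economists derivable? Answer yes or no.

*several economists* and *each corpus* are co-arguments of the matrix verb, with nothing but a clause-internal boundary between them.
Clause-internal QR can adjoin the lower DP above the subject, yielding the inverse reading.

Yes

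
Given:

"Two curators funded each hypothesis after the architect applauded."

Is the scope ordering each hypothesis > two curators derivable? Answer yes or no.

Yes

*each hypothesis* is a matrix argument; the adjunct is an island but the target quantifier is outside it.
Clause-internal QR can adjoin the lower DP above the subject, yielding the inverse reading.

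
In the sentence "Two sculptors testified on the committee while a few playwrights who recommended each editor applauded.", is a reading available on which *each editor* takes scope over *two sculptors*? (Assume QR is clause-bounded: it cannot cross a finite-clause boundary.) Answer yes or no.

The target quantifier *each editor* is part of the relative clause *who recommended each editor*, which is itself inside the adjunct *while a few playwrights who recommended each editor applauded*.
The quantifier would have to escape first the RC and then the adjunct — two independent island violations.
So *each editor* cannot raise to a position above *two sculptors*.

No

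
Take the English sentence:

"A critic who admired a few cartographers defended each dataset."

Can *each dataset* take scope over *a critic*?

Although the sentence contains a relative clause (*who admired a few cartographers*), *each dataset* is outside it, in the matrix VP.
With no island boundary between them, the object can take inverse scope over the subject via ordinary QR within the clause.
So *each dataset* > *a critic* is among the available readings.

Yes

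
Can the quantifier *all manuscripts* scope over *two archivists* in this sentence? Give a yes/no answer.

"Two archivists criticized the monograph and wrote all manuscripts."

No

*all manuscripts* occurs within one conjunct of the coordinate structure (*wrote all manuscripts*).
The Coordinate Structure Constraint blocks movement (including QR) out of a single conjunct.
So *all manuscripts* cannot raise high enough to outscope *two archivists*; only the surface ordering *two archivists* > *all manuscripts* is available.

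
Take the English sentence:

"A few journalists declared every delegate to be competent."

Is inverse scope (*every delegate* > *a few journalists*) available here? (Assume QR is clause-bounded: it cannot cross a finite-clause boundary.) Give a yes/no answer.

Yes

The ECM infinitive is scope-transparent — *every delegate* is free to raise above *a few journalists*.
Clause-internal QR can adjoin the lower DP above the subject, yielding the inverse reading.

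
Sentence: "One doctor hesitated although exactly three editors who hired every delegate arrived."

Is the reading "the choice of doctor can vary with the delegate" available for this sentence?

This is the *every delegate* > *one doctor* reading.
*every delegate* sits inside the relative clause *who hired every delegate*, which is itself inside the adjunct *although exactly three editors who hired every delegate arrived*.
Even if one barrier were somehow void, the other would still block QR.
There is no licit LF on which *every delegate* c-commands *one doctor*.
(Only the surface reading survives: one fixed doctor with respect to all the relevant delegates.)

No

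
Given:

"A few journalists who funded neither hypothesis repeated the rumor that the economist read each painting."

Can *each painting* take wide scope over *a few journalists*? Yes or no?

Structurally, *each painting* is inside the complex NP *the rumor that the economist read each painting*.
The complex NP is opaque for QR — the quantifier is frozen inside the noun's complement.
The inverse ordering *each painting* > *a few journalists* is therefore underivable.

No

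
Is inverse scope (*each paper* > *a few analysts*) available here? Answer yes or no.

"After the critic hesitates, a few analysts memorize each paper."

Yes

*each paper* is a matrix argument; the adjunct is an island but the target quantifier is outside it.
With no island boundary between them, the object can take inverse scope over the subject via ordinary QR within the clause.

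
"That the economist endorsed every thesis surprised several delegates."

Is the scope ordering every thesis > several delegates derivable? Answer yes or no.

No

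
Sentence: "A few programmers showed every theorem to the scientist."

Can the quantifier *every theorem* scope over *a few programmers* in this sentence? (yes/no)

Yes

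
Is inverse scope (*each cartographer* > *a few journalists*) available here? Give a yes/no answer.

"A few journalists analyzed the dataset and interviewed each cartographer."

The DP *each cartographer* is contained in one conjunct of the coordinate structure (*interviewed each cartographer*).
The Coordinate Structure Constraint blocks movement (including QR) out of a single conjunct.
There is no licit LF on which *each cartographer* c-commands *a few journalists*.

No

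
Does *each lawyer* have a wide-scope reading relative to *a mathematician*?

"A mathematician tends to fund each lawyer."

Yes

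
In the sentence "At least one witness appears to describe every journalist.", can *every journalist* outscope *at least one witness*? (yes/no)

Yes

Raising constructions are monoclausal for scope purposes; *every journalist* is not separated from *at least one witness* by any island.
With no island boundary between them, the object can take inverse scope over the subject via ordinary QR within the clause.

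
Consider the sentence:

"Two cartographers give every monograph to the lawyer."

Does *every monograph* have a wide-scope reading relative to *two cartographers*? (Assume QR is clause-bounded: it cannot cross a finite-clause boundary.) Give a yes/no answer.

*every monograph* and *two cartographers* are in the same minimal clause.
Since no island is crossed, the inverse ordering is licensed alongside surface scope.

Yes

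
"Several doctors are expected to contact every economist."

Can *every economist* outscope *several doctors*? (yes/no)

*every economist* is the object of the infinitival complement of a raising predicate; raising infinitives are transparent for QR, so the two DPs are in effect clausemates.
QR within a single clause is free, so the lower quantifier may take scope over the higher one.

Yes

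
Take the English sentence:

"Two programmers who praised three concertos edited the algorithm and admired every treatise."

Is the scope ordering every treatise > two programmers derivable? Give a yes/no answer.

*every treatise* occurs within one conjunct of the coordinate structure (*admired every treatise*).
Asymmetric QR out of one conjunct violates the Coordinate Structure Constraint.
So the wide-scope reading for *every treatise* is blocked.

No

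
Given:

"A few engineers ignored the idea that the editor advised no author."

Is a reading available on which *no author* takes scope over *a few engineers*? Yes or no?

*no author* is embedded in the complex NP *the idea that the editor advised no author*.
Noun-complement clauses are scope islands (the Complex NP Constraint): a quantifier inside one cannot scope into the matrix.
So the wide-scope reading for *no author* is blocked.

No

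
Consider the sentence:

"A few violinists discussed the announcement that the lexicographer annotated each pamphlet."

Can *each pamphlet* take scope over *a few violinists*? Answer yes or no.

No

*each pamphlet* sits inside the complex NP *the announcement that the lexicographer annotated each pamphlet*.
The complex NP is opaque for QR — the quantifier is frozen inside the noun's complement.
The inverse ordering *each pamphlet* > *a few violinists* is therefore underivable.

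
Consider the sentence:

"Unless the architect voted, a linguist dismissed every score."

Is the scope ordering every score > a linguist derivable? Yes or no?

Yes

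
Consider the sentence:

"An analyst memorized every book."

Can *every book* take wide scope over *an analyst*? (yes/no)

*every book* is the matrix object and *an analyst* the matrix subject; the two are clausemates.
With no island boundary between them, the object can take inverse scope over the subject via ordinary QR within the clause.

Yes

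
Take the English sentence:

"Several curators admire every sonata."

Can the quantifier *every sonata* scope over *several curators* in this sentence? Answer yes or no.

Yes

Both DPs are arguments of the same predicate; there is no clause or island boundary between them.
QR within a single clause is free, so the lower quantifier may take scope over the higher one.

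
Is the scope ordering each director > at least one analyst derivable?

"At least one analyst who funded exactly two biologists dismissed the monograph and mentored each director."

No

*each director* occurs within one conjunct of the coordinate structure (*mentored each director*).
Asymmetric QR out of one conjunct violates the Coordinate Structure Constraint.
There is no licit LF on which *each director* c-commands *at least one analyst*.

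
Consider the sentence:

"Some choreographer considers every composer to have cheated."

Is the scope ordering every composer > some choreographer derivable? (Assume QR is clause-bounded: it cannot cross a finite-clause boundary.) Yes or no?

*every composer* is an ECM subject; ECM complements are not islands, and the embedded quantifier may take matrix scope.
Nothing blocks QR of the lower DP to a position above the higher one, so inverse scope is available.

Yes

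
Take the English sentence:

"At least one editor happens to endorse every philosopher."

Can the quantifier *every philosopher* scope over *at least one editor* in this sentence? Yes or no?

Yes

Infinitival complements of raising predicates do not block QR; *every philosopher* and *at least one editor* are effectively clausemates.
QR within a single clause is free, so the lower quantifier may take scope over the higher one.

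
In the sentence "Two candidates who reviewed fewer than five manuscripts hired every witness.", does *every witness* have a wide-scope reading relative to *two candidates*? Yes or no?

The RC *who reviewed fewer than five manuscripts* is an island, but *every witness* is not inside it — it is the matrix object, a clausemate of *two candidates*.
Since no island is crossed, the inverse ordering is licensed alongside surface scope.

Yes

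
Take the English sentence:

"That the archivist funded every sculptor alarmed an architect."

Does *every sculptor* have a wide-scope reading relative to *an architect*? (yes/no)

No

Structurally, *every sculptor* is inside the sentential subject *that the archivist funded every sculptor*.
Sentential subjects are islands: a quantifier inside the subject clause cannot raise over the matrix predicate.
So the wide-scope reading for *every sculptor* is blocked.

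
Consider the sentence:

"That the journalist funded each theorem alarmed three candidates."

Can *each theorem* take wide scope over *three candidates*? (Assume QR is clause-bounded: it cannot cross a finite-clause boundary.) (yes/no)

*each theorem* is embedded in the sentential subject *that the journalist funded each theorem*.
Sentential subjects are islands: a quantifier inside the subject clause cannot raise over the matrix predicate.
The ordering *each theorem* > *three candidates* is therefore underivable.

No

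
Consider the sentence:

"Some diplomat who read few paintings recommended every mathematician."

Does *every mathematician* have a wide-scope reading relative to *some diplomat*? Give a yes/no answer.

The RC *who read few paintings* is an island, but *every mathematician* is not inside it — it is the matrix object, a clausemate of *some diplomat*.
Nothing blocks QR of the lower DP to a position above the higher one, so inverse scope is available.

Yes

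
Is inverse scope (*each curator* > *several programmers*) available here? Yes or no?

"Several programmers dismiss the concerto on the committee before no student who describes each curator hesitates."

The target quantifier *each curator* is part of the relative clause *who describes each curator*, which is itself inside the adjunct *before no student who describes each curator hesitates*.
Even if one barrier were somehow void, the other would still block QR.
There is no licit LF on which *each curator* c-commands *several programmers*.

No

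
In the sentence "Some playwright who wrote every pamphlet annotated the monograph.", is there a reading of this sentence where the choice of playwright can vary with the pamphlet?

That reading corresponds to *every pamphlet* > *some playwright*.
Structurally, *every pamphlet* is inside the relative clause *who wrote every pamphlet*.
QR out of a relative clause is ruled out by the relative-clause island constraint.
So *every pamphlet* cannot raise high enough to outscope *some playwright*; only the surface ordering *some playwright* > *every pamphlet* is available.

No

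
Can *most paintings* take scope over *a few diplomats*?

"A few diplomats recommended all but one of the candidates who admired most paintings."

No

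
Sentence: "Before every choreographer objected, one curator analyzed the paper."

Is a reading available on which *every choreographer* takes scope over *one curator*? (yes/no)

Structurally, *every choreographer* is inside the adjunct clause *before every choreographer objected*.
Scope out of an adjunct clause is unavailable: QR respects the adjunct-island constraint.
There is no licit LF on which *every choreographer* c-commands *one curator*.

No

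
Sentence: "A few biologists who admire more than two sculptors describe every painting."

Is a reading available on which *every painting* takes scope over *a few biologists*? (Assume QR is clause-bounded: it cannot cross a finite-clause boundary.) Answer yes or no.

The relative clause *who admire more than two sculptors* modifies *a few biologists*, but *every painting* is not inside that relative clause — it is an argument of the matrix verb.
Since no island is crossed, the inverse ordering is licensed alongside surface scope.

Yes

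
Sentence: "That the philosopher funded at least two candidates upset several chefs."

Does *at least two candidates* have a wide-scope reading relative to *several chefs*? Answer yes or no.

No

Structurally, *at least two candidates* is inside the sentential subject *that the philosopher funded at least two candidates*.
The subject-island constraint blocks QR out of a clausal subject.
*at least two candidates* is confined to the island and cannot take scope over *several chefs*.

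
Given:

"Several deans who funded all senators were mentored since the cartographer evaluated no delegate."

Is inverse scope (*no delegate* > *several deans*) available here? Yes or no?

No

The DP *no delegate* is contained in the adjunct clause *since the cartographer evaluated no delegate*.
The adjunct-island constraint bars QR out of an adverbial clause.
*no delegate* > *several deans* would require crossing that boundary, which is illicit.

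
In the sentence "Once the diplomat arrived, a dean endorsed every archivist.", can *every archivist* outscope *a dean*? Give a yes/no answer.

Yes

Although there is an adjunct clause, *every archivist* is in the main clause, not inside the adjunct.
Since no island is crossed, the inverse ordering is licensed alongside surface scope.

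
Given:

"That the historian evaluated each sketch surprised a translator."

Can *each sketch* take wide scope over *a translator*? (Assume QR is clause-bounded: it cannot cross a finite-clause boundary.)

*each sketch* is embedded in the sentential subject *that the historian evaluated each sketch*.
Clausal subjects are scope islands; QR from inside the subject into the matrix is barred.
So the wide-scope reading for *each sketch* is blocked.

No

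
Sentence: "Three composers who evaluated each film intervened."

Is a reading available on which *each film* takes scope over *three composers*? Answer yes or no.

No

*each film* occurs within the relative clause *who evaluated each film*.
Relative clauses block scope extraction: QR cannot target a position outside the modified NP.
The inverse ordering *each film* > *three composers* is therefore underivable.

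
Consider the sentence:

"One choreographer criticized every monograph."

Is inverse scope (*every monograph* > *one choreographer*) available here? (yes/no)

Yes

*one choreographer* and *every monograph* are co-arguments of the matrix verb, with nothing but a clause-internal boundary between them.
QR within a single clause is free, so the lower quantifier may take scope over the higher one.
So *every monograph* > *one choreographer* is among the available readings.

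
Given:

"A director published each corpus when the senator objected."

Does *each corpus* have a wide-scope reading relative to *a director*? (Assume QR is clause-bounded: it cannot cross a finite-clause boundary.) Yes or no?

Yes

The adjunct clause does not contain *each corpus*, which is the matrix object.
With no island boundary between them, the object can take inverse scope over the subject via ordinary QR within the clause.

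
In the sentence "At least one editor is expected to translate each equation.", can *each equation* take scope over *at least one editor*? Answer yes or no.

*each equation* is the object of the infinitival complement of a raising predicate; raising infinitives are transparent for QR, so the two DPs are in effect clausemates.
Since no island is crossed, the inverse ordering is licensed alongside surface scope.

Yes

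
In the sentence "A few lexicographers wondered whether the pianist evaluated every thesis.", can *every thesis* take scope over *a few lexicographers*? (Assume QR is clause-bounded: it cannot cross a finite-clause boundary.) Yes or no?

No

*every thesis* is embedded in the embedded question *whether the pianist evaluated every thesis*.
An indirect question is a wh-island; the filled [Spec,CP] blocks QR across the CP edge.
So the wide-scope reading for *every thesis* is blocked.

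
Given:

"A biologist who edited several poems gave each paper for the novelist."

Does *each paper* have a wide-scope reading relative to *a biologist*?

Yes

The relative clause *who edited several poems* modifies *a biologist*, but *each paper* is not inside that relative clause — it is an argument of the matrix verb.
Nothing blocks QR of the lower DP to a position above the higher one, so inverse scope is available.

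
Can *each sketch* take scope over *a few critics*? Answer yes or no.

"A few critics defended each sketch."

*each sketch* is the matrix object and *a few critics* the matrix subject; the two are clausemates.
Since no island is crossed, the inverse ordering is licensed alongside surface scope.
The sentence is scopally ambiguous between *a few critics* > *each sketch* and *each sketch* > *a few critics*.

Yes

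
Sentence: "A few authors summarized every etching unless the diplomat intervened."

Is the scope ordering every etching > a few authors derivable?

*every etching* is a matrix argument; the adjunct is an island but the target quantifier is outside it.
No island intervenes, so both surface and inverse scope are derivable.

Yes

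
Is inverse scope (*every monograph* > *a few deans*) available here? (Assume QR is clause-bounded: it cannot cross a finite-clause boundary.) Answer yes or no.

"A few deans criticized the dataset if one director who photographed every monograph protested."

No

The DP *every monograph* is contained in the relative clause *who photographed every monograph*, which is itself inside the adjunct *if one director who photographed every monograph protested*.
Even if one barrier were somehow void, the other would still block QR.
*every monograph* is confined to the island and cannot take scope over *a few deans*.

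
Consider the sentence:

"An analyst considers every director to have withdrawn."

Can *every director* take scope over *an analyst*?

*every director* is an ECM subject; ECM complements are not islands, and the embedded quantifier may take matrix scope.
Clause-internal QR can adjoin the lower DP above the subject, yielding the inverse reading.
So *every director* > *an analyst* is among the available readings.

Yes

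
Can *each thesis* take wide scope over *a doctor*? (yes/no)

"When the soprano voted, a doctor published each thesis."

The adjunct clause does not contain *each thesis*, which is the matrix object.
No island intervenes, so both surface and inverse scope are derivable.

Yes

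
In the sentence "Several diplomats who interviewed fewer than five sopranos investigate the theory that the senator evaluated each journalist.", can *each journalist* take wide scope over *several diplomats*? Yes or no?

Structurally, *each journalist* is inside the complex NP *the theory that the senator evaluated each journalist*.
The complex NP is opaque for QR — the quantifier is frozen inside the noun's complement.
So *each journalist* cannot raise high enough to outscope *several diplomats*; only the surface ordering *several diplomats* > *each journalist* is available.

No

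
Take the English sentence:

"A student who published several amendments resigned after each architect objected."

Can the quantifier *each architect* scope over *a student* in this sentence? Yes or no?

The DP *each architect* is contained in the adjunct clause *after each architect objected*.
Adjuncts are opaque for quantifier raising; a quantifier in an adjunct stays inside it.
*each architect* is confined to the island and cannot take scope over *a student*.

No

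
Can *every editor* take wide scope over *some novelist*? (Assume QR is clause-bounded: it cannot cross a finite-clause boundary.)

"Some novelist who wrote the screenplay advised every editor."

*every editor* sits in the matrix clause, not in the relative clause on *some novelist*.
Nothing blocks QR of the lower DP to a position above the higher one, so inverse scope is available.

Yes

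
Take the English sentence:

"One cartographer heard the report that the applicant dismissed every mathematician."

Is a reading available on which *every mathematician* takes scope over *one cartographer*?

No

The DP *every mathematician* is contained in the complex NP *the report that the applicant dismissed every mathematician*.
A that-clause complement to a noun is an island; QR cannot cross the NP boundary.
*every mathematician* > *one cartographer* would require crossing that boundary, which is illicit.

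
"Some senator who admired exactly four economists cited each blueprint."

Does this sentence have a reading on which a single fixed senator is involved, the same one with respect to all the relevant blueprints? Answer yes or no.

Yes

That reading corresponds to *some senator* > *each blueprint*.
Nothing needs to raise for *some senator* > *each blueprint*, so no island constraint is at stake.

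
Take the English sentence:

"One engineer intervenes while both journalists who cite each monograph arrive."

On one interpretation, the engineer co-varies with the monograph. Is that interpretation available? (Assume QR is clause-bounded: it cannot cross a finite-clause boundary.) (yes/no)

The paraphrase describes the scope ordering *each monograph* > *one engineer*.
The target quantifier *each monograph* is part of the relative clause *who cite each monograph*, which is itself inside the adjunct *while both journalists who cite each monograph arrive*.
Nested islands: the RC island is itself inside an adjunct island, so wide scope is doubly excluded.
The inverse ordering *each monograph* > *one engineer* is therefore underivable.

No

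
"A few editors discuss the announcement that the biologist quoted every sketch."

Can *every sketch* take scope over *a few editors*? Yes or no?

The DP *every sketch* is contained in the complex NP *the announcement that the biologist quoted every sketch*.
Since the clause is the complement of a nominal head, the CNPC blocks scope extraction.
There is no licit LF on which *every sketch* c-commands *a few editors*.

No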